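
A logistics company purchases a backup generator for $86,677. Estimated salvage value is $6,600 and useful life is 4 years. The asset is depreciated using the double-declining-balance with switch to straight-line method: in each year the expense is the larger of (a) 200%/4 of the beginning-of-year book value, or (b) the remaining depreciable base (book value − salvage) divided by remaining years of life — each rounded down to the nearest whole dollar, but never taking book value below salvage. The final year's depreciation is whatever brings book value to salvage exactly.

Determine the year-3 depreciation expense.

$10,835

Depreciable base = $86,677 − $6,600 = $80,077.
Year 1: DB = ⌊$86,677 × 200%/4⌋ = $43,338; SL = ⌊$80,077/4⌋ = $20,019 → take DB $43,338. Book value $43,339.
Year 2: DB = ⌊$43,339 × 200%/4⌋ = $21,669; SL = ⌊$36,739/3⌋ = $12,246 → take DB $21,669. Book value $21,670.
Year 3: DB = ⌊$21,670 × 200%/4⌋ = $10,835; SL = ⌊$15,070/2⌋ = $7,535 → take DB $10,835. Book value $10,835.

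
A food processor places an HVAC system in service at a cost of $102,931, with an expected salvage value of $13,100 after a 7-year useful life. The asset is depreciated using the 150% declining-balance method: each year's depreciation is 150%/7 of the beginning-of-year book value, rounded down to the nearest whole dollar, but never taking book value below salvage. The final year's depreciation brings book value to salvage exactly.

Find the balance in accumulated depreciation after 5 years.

$72,107

Depreciable base = $102,931 − $13,100 = $89,831.
Year 1: ⌊$102,931 × 150%/7⌋ = $22,056. Book value $80,875.
Year 2: ⌊$80,875 × 150%/7⌋ = $17,330. Book value $63,545.
Year 3: ⌊$63,545 × 150%/7⌋ = $13,616. Book value $49,929.
Year 4: ⌊$49,929 × 150%/7⌋ = $10,699. Book value $39,230.
Year 5: ⌊$39,230 × 150%/7⌋ = $8,406. Book value $30,824.
Accumulated through year 5 = $102,931 − $30,824 = $72,107.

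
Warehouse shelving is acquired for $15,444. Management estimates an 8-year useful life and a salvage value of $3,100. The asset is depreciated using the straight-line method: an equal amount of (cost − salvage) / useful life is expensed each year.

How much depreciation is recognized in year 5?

Depreciable base = $15,444 − $3,100 = $12,344.
Annual expense = $12,344 / 8 = $1,543.

$1,543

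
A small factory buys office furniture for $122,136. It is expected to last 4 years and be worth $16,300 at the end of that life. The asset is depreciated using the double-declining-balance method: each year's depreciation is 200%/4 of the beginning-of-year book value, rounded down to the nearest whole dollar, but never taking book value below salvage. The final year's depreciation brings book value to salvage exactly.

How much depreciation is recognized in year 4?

$0

Depreciable base = $122,136 − $16,300 = $105,836.
Year 1: ⌊$122,136 × 200%/4⌋ = $61,068. Book value $61,068.
Year 2: ⌊$61,068 × 200%/4⌋ = $30,534. Book value $30,534.
Year 3: ⌊$30,534 × 200%/4⌋ = $15,267, capped at $14,234. Book value $16,300.
Year 4 (final): $16,300 − $16,300 = $0. Book value $16,300.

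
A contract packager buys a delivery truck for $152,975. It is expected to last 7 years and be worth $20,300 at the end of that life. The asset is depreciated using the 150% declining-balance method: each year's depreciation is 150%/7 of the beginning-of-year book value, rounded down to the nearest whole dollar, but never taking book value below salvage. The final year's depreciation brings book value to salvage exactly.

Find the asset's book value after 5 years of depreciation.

$45,810

Depreciable base = $152,975 − $20,300 = $132,675.
Year 1: ⌊$152,975 × 150%/7⌋ = $32,780. Book value $120,195.
Year 2: ⌊$120,195 × 150%/7⌋ = $25,756. Book value $94,439.
Year 3: ⌊$94,439 × 150%/7⌋ = $20,236. Book value $74,203.
Year 4: ⌊$74,203 × 150%/7⌋ = $15,900. Book value $58,303.
Year 5: ⌊$58,303 × 150%/7⌋ = $12,493. Book value $45,810.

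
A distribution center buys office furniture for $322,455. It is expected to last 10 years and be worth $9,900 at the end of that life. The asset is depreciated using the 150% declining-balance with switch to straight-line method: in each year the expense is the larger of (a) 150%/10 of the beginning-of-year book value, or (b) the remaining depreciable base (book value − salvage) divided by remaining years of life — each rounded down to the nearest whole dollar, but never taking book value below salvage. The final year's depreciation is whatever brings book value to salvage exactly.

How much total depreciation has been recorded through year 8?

$259,747

Depreciable base = $322,455 − $9,900 = $312,555.
Year 1: DB = ⌊$322,455 × 150%/10⌋ = $48,368; SL = ⌊$312,555/10⌋ = $31,255 → take DB $48,368. Book value $274,087.
Year 2: DB = ⌊$274,087 × 150%/10⌋ = $41,113; SL = ⌊$264,187/9⌋ = $29,354 → take DB $41,113. Book value $232,974.
Year 3: DB = ⌊$232,974 × 150%/10⌋ = $34,946; SL = ⌊$223,074/8⌋ = $27,884 → take DB $34,946. Book value $198,028.
Year 4: DB = ⌊$198,028 × 150%/10⌋ = $29,704; SL = ⌊$188,128/7⌋ = $26,875 → take DB $29,704. Book value $168,324.
Year 5: DB = ⌊$168,324 × 150%/10⌋ = $25,248; SL = ⌊$158,424/6⌋ = $26,404 → take SL $26,404. Book value $141,920.
Year 6: DB = ⌊$141,920 × 150%/10⌋ = $21,288; SL = ⌊$132,020/5⌋ = $26,404 → take SL $26,404. Book value $115,516.
Year 7: DB = ⌊$115,516 × 150%/10⌋ = $17,327; SL = ⌊$105,616/4⌋ = $26,404 → take SL $26,404. Book value $89,112.
Year 8: DB = ⌊$89,112 × 150%/10⌋ = $13,366; SL = ⌊$79,212/3⌋ = $26,404 → take SL $26,404. Book value $62,708.
Accumulated through year 8 = $322,455 − $62,708 = $259,747.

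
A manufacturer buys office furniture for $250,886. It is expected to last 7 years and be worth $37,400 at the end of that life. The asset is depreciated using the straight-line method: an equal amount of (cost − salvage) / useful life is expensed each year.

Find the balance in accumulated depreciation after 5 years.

$152,490

Depreciable base = $250,886 − $37,400 = $213,486.
Annual expense = $213,486 / 7 = $30,498.
End of year 1: book value $220,388.
End of year 2: book value $189,890.
End of year 3: book value $159,392.
End of year 4: book value $128,894.
End of year 5: book value $98,396.
Accumulated through year 5 = $250,886 − $98,396 = $152,490.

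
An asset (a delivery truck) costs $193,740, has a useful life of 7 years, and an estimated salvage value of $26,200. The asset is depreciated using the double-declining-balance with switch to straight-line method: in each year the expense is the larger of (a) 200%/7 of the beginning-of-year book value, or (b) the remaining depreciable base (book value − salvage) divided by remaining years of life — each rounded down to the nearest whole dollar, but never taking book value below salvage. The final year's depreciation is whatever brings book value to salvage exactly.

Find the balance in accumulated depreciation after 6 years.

$167,540

Depreciable base = $193,740 − $26,200 = $167,540.
Year 1: DB = ⌊$193,740 × 200%/7⌋ = $55,354; SL = ⌊$167,540/7⌋ = $23,934 → take DB $55,354. Book value $138,386.
Year 2: DB = ⌊$138,386 × 200%/7⌋ = $39,538; SL = ⌊$112,186/6⌋ = $18,697 → take DB $39,538. Book value $98,848.
Year 3: DB = ⌊$98,848 × 200%/7⌋ = $28,242; SL = ⌊$72,648/5⌋ = $14,529 → take DB $28,242. Book value $70,606.
Year 4: DB = ⌊$70,606 × 200%/7⌋ = $20,173; SL = ⌊$44,406/4⌋ = $11,101 → take DB $20,173. Book value $50,433.
Year 5: DB = ⌊$50,433 × 200%/7⌋ = $14,409; SL = ⌊$24,233/3⌋ = $8,077 → take DB $14,409. Book value $36,024.
Year 6: DB = ⌊$36,024 × 200%/7⌋ = $10,292; SL = ⌊$9,824/2⌋ = $4,912 → take DB $10,292, capped at $9,824. Book value $26,200.
Accumulated through year 6 = $193,740 − $26,200 = $167,540.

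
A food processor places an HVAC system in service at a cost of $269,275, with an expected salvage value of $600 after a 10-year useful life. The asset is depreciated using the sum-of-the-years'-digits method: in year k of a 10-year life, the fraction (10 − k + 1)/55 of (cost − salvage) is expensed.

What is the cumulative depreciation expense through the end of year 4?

Depreciable base = $269,275 − $600 = $268,675.
Sum of the years' digits = 10+9+8+7+6+5+4+3+2+1 = 55.
Year 1: $268,675 × 10/55 = $48,850. Book value $220,425.
Year 2: $268,675 × 9/55 = $43,965. Book value $176,460.
Year 3: $268,675 × 8/55 = $39,080. Book value $137,380.
Year 4: $268,675 × 7/55 = $34,195. Book value $103,185.
Accumulated through year 4 = $269,275 − $103,185 = $166,090.

$166,090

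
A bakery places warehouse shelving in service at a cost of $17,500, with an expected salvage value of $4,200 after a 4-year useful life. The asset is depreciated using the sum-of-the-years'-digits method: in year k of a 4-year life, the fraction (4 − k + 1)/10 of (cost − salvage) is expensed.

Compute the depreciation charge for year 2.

Depreciable base = $17,500 − $4,200 = $13,300.
Sum of the years' digits = 4+3+2+1 = 10.
Year 1: $13,300 × 4/10 = $5,320. Book value $12,180.
Year 2: $13,300 × 3/10 = $3,990. Book value $8,190.

$3,990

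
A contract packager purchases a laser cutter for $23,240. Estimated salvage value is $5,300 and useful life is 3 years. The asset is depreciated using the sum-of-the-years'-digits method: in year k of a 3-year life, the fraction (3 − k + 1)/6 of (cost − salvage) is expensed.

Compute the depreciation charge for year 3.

Depreciable base = $23,240 − $5,300 = $17,940.
Sum of the years' digits = 3+2+1 = 6.
Year 1: $17,940 × 3/6 = $8,970. Book value $14,270.
Year 2: $17,940 × 2/6 = $5,980. Book value $8,290.
Year 3: $17,940 × 1/6 = $2,990. Book value $5,300.

$2,990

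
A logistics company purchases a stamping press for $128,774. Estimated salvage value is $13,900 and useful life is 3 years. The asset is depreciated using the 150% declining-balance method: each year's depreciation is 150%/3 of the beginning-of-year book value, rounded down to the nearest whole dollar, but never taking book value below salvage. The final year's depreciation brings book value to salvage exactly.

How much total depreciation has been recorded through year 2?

$96,580

Depreciable base = $128,774 − $13,900 = $114,874.
Year 1: ⌊$128,774 × 150%/3⌋ = $64,387. Book value $64,387.
Year 2: ⌊$64,387 × 150%/3⌋ = $32,193. Book value $32,194.
Accumulated through year 2 = $128,774 − $32,194 = $96,580.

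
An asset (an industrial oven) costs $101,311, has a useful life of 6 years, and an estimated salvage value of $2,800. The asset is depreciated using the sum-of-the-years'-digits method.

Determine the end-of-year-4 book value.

Depreciable base = $101,311 − $2,800 = $98,511.
Sum of the years' digits = 6+5+4+3+2+1 = 21.
Year 1: $98,511 × 6/21 = $28,146. Book value $73,165.
Year 2: $98,511 × 5/21 = $23,455. Book value $49,710.
Year 3: $98,511 × 4/21 = $18,764. Book value $30,946.
Year 4: $98,511 × 3/21 = $14,073. Book value $16,873.

$16,873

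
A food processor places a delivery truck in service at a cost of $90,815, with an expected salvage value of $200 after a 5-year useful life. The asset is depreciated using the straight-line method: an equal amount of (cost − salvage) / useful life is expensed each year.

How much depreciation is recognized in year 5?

$18,123

Depreciable base = $90,815 − $200 = $90,615.
Annual expense = $90,615 / 5 = $18,123.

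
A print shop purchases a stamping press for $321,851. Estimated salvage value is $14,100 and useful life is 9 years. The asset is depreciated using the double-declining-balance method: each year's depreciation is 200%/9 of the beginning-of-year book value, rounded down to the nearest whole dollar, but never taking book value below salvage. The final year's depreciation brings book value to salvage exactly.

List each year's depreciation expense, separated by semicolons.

Depreciable base = $321,851 − $14,100 = $307,751.
Year 1: ⌊$321,851 × 200%/9⌋ = $71,522. Book value $250,329.
Year 2: ⌊$250,329 × 200%/9⌋ = $55,628. Book value $194,701.
Year 3: ⌊$194,701 × 200%/9⌋ = $43,266. Book value $151,435.
Year 4: ⌊$151,435 × 200%/9⌋ = $33,652. Book value $117,783.
Year 5: ⌊$117,783 × 200%/9⌋ = $26,174. Book value $91,609.
Year 6: ⌊$91,609 × 200%/9⌋ = $20,357. Book value $71,252.
Year 7: ⌊$71,252 × 200%/9⌋ = $15,833. Book value $55,419.
Year 8: ⌊$55,419 × 200%/9⌋ = $12,315. Book value $43,104.
Year 9 (final): $43,104 − $14,100 = $29,004. Book value $14,100.

$71,522; $55,628; $43,266; $33,652; $26,174; $20,357; $15,833; $12,315; $29,004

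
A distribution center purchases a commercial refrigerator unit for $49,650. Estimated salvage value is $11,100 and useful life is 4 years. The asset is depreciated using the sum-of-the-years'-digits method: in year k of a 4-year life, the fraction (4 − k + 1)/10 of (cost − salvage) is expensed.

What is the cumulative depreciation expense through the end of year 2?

$26,985

Depreciable base = $49,650 − $11,100 = $38,550.
Sum of the years' digits = 4+3+2+1 = 10.
Year 1: $38,550 × 4/10 = $15,420. Book value $34,230.
Year 2: $38,550 × 3/10 = $11,565. Book value $22,665.
Accumulated through year 2 = $49,650 − $22,665 = $26,985.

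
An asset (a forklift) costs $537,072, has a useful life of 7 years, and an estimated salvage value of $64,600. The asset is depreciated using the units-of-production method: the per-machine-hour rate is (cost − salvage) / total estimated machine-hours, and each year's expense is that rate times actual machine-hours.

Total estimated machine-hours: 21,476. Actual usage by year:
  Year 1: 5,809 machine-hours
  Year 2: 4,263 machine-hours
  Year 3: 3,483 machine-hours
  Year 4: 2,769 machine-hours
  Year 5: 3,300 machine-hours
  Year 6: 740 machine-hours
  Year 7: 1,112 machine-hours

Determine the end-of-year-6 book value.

$89,064

Depreciable base = $537,072 − $64,600 = $472,472.
Rate = $472,472 / 21,476 machine-hours = $22 per machine-hour.
Year 1: 5,809 × $22 = $127,798. Book value $409,274.
Year 2: 4,263 × $22 = $93,786. Book value $315,488.
Year 3: 3,483 × $22 = $76,626. Book value $238,862.
Year 4: 2,769 × $22 = $60,918. Book value $177,944.
Year 5: 3,300 × $22 = $72,600. Book value $105,344.
Year 6: 740 × $22 = $16,280. Book value $89,064.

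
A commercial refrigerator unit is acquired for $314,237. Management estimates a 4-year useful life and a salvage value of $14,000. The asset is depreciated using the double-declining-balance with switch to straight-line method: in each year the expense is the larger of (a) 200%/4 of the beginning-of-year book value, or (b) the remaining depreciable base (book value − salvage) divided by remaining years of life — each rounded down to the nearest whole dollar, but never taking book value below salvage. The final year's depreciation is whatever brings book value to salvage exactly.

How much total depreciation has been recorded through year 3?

Depreciable base = $314,237 − $14,000 = $300,237.
Year 1: DB = ⌊$314,237 × 200%/4⌋ = $157,118; SL = ⌊$300,237/4⌋ = $75,059 → take DB $157,118. Book value $157,119.
Year 2: DB = ⌊$157,119 × 200%/4⌋ = $78,559; SL = ⌊$143,119/3⌋ = $47,706 → take DB $78,559. Book value $78,560.
Year 3: DB = ⌊$78,560 × 200%/4⌋ = $39,280; SL = ⌊$64,560/2⌋ = $32,280 → take DB $39,280. Book value $39,280.
Accumulated through year 3 = $314,237 − $39,280 = $274,957.

$274,957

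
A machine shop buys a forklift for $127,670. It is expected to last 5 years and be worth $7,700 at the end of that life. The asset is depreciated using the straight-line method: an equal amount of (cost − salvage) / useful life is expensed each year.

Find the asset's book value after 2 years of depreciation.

Depreciable base = $127,670 − $7,700 = $119,970.
Annual expense = $119,970 / 5 = $23,994.
End of year 1: book value $103,676.
End of year 2: book value $79,682.

$79,682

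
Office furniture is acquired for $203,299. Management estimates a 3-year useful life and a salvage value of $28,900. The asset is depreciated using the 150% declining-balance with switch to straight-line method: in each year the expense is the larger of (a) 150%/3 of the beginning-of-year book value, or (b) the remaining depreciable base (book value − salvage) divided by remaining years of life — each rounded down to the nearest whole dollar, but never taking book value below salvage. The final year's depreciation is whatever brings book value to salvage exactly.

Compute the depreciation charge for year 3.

$21,925

Depreciable base = $203,299 − $28,900 = $174,399.
Year 1: DB = ⌊$203,299 × 150%/3⌋ = $101,649; SL = ⌊$174,399/3⌋ = $58,133 → take DB $101,649. Book value $101,650.
Year 2: DB = ⌊$101,650 × 150%/3⌋ = $50,825; SL = ⌊$72,750/2⌋ = $36,375 → take DB $50,825. Book value $50,825.
Year 3 (final): $50,825 − $28,900 = $21,925. Book value $28,900.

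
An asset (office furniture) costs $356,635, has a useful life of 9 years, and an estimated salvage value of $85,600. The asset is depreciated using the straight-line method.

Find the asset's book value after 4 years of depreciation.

Depreciable base = $356,635 − $85,600 = $271,035.
Annual expense = $271,035 / 9 = $30,115.
End of year 1: book value $326,520.
End of year 2: book value $296,405.
End of year 3: book value $266,290.
End of year 4: book value $236,175.

$236,175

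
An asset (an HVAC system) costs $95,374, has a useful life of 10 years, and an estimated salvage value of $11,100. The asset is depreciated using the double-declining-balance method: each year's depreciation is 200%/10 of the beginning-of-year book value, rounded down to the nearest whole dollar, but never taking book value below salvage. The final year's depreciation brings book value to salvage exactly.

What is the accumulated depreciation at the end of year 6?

Depreciable base = $95,374 − $11,100 = $84,274.
Year 1: ⌊$95,374 × 200%/10⌋ = $19,074. Book value $76,300.
Year 2: ⌊$76,300 × 200%/10⌋ = $15,260. Book value $61,040.
Year 3: ⌊$61,040 × 200%/10⌋ = $12,208. Book value $48,832.
Year 4: ⌊$48,832 × 200%/10⌋ = $9,766. Book value $39,066.
Year 5: ⌊$39,066 × 200%/10⌋ = $7,813. Book value $31,253.
Year 6: ⌊$31,253 × 200%/10⌋ = $6,250. Book value $25,003.
Accumulated through year 6 = $95,374 − $25,003 = $70,371.

$70,371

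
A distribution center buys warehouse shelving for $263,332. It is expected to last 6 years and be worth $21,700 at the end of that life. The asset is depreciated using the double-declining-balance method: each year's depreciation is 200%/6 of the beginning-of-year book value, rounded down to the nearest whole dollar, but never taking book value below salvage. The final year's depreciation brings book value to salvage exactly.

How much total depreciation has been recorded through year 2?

Depreciable base = $263,332 − $21,700 = $241,632.
Year 1: ⌊$263,332 × 200%/6⌋ = $87,777. Book value $175,555.
Year 2: ⌊$175,555 × 200%/6⌋ = $58,518. Book value $117,037.
Accumulated through year 2 = $263,332 − $117,037 = $146,295.

$146,295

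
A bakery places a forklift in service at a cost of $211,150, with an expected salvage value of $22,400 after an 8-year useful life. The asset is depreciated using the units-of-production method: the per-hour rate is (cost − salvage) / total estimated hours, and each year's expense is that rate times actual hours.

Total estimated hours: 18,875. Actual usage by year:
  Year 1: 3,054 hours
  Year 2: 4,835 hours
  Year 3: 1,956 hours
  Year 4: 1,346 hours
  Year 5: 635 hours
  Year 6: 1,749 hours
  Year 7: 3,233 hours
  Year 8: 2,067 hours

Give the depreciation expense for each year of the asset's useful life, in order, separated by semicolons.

$30,540; $48,350; $19,560; $13,460; $6,350; $17,490; $32,330; $20,670

Depreciable base = $211,150 − $22,400 = $188,750.
Rate = $188,750 / 18,875 hours = $10 per hour.
Year 1: 3,054 × $10 = $30,540. Book value $180,610.
Year 2: 4,835 × $10 = $48,350. Book value $132,260.
Year 3: 1,956 × $10 = $19,560. Book value $112,700.
Year 4: 1,346 × $10 = $13,460. Book value $99,240.
Year 5: 635 × $10 = $6,350. Book value $92,890.
Year 6: 1,749 × $10 = $17,490. Book value $75,400.
Year 7: 3,233 × $10 = $32,330. Book value $43,070.
Year 8: 2,067 × $10 = $20,670. Book value $22,400.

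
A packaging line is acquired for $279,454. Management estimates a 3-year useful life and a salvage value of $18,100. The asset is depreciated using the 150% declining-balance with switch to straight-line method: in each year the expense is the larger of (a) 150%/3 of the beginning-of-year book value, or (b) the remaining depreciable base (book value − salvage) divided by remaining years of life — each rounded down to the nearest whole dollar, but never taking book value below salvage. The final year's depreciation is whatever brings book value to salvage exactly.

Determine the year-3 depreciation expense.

Depreciable base = $279,454 − $18,100 = $261,354.
Year 1: DB = ⌊$279,454 × 150%/3⌋ = $139,727; SL = ⌊$261,354/3⌋ = $87,118 → take DB $139,727. Book value $139,727.
Year 2: DB = ⌊$139,727 × 150%/3⌋ = $69,863; SL = ⌊$121,627/2⌋ = $60,813 → take DB $69,863. Book value $69,864.
Year 3 (final): $69,864 − $18,100 = $51,764. Book value $18,100.

$51,764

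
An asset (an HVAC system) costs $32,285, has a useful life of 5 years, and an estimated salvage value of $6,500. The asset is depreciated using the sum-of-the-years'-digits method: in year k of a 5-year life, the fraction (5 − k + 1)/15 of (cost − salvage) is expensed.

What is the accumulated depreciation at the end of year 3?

Depreciable base = $32,285 − $6,500 = $25,785.
Sum of the years' digits = 5+4+3+2+1 = 15.
Year 1: $25,785 × 5/15 = $8,595. Book value $23,690.
Year 2: $25,785 × 4/15 = $6,876. Book value $16,814.
Year 3: $25,785 × 3/15 = $5,157. Book value $11,657.
Accumulated through year 3 = $32,285 − $11,657 = $20,628.

$20,628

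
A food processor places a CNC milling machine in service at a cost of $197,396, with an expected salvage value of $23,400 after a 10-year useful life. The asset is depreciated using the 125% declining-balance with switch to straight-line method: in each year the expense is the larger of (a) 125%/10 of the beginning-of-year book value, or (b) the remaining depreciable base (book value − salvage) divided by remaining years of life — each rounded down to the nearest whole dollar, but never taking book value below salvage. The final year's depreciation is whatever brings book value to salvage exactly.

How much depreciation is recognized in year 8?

Depreciable base = $197,396 − $23,400 = $173,996.
Year 1: DB = ⌊$197,396 × 125%/10⌋ = $24,674; SL = ⌊$173,996/10⌋ = $17,399 → take DB $24,674. Book value $172,722.
Year 2: DB = ⌊$172,722 × 125%/10⌋ = $21,590; SL = ⌊$149,322/9⌋ = $16,591 → take DB $21,590. Book value $151,132.
Year 3: DB = ⌊$151,132 × 125%/10⌋ = $18,891; SL = ⌊$127,732/8⌋ = $15,966 → take DB $18,891. Book value $132,241.
Year 4: DB = ⌊$132,241 × 125%/10⌋ = $16,530; SL = ⌊$108,841/7⌋ = $15,548 → take DB $16,530. Book value $115,711.
Year 5: DB = ⌊$115,711 × 125%/10⌋ = $14,463; SL = ⌊$92,311/6⌋ = $15,385 → take SL $15,385. Book value $100,326.
Year 6: DB = ⌊$100,326 × 125%/10⌋ = $12,540; SL = ⌊$76,926/5⌋ = $15,385 → take SL $15,385. Book value $84,941.
Year 7: DB = ⌊$84,941 × 125%/10⌋ = $10,617; SL = ⌊$61,541/4⌋ = $15,385 → take SL $15,385. Book value $69,556.
Year 8: DB = ⌊$69,556 × 125%/10⌋ = $8,694; SL = ⌊$46,156/3⌋ = $15,385 → take SL $15,385. Book value $54,171.

$15,385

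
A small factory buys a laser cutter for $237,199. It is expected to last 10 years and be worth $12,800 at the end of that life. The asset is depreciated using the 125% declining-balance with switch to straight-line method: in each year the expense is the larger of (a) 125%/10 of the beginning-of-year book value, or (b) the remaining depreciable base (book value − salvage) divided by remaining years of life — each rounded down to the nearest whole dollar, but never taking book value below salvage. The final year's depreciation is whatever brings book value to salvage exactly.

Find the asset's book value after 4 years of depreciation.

$138,035

Depreciable base = $237,199 − $12,800 = $224,399.
Year 1: DB = ⌊$237,199 × 125%/10⌋ = $29,649; SL = ⌊$224,399/10⌋ = $22,439 → take DB $29,649. Book value $207,550.
Year 2: DB = ⌊$207,550 × 125%/10⌋ = $25,943; SL = ⌊$194,750/9⌋ = $21,638 → take DB $25,943. Book value $181,607.
Year 3: DB = ⌊$181,607 × 125%/10⌋ = $22,700; SL = ⌊$168,807/8⌋ = $21,100 → take DB $22,700. Book value $158,907.
Year 4: DB = ⌊$158,907 × 125%/10⌋ = $19,863; SL = ⌊$146,107/7⌋ = $20,872 → take SL $20,872. Book value $138,035.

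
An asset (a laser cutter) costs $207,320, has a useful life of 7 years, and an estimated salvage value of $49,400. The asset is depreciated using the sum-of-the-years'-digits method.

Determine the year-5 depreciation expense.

Depreciable base = $207,320 − $49,400 = $157,920.
Sum of the years' digits = 7+6+5+4+3+2+1 = 28.
Year 1: $157,920 × 7/28 = $39,480. Book value $167,840.
Year 2: $157,920 × 6/28 = $33,840. Book value $134,000.
Year 3: $157,920 × 5/28 = $28,200. Book value $105,800.
Year 4: $157,920 × 4/28 = $22,560. Book value $83,240.
Year 5: $157,920 × 3/28 = $16,920. Book value $66,320.

$16,920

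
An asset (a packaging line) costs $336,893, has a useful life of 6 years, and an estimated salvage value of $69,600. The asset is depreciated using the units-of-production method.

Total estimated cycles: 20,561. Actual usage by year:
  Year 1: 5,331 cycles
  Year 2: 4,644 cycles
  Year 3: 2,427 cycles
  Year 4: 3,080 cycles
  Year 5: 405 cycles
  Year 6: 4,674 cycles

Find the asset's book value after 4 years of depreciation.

$135,627

Depreciable base = $336,893 − $69,600 = $267,293.
Rate = $267,293 / 20,561 cycles = $13 per cycle.
Year 1: 5,331 × $13 = $69,303. Book value $267,590.
Year 2: 4,644 × $13 = $60,372. Book value $207,218.
Year 3: 2,427 × $13 = $31,551. Book value $175,667.
Year 4: 3,080 × $13 = $40,040. Book value $135,627.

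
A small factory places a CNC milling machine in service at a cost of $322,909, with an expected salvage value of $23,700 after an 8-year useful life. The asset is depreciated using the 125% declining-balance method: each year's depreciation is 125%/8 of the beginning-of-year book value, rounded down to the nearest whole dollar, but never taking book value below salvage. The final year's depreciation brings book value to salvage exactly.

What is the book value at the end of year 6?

Depreciable base = $322,909 − $23,700 = $299,209.
Year 1: ⌊$322,909 × 125%/8⌋ = $50,454. Book value $272,455.
Year 2: ⌊$272,455 × 125%/8⌋ = $42,571. Book value $229,884.
Year 3: ⌊$229,884 × 125%/8⌋ = $35,919. Book value $193,965.
Year 4: ⌊$193,965 × 125%/8⌋ = $30,307. Book value $163,658.
Year 5: ⌊$163,658 × 125%/8⌋ = $25,571. Book value $138,087.
Year 6: ⌊$138,087 × 125%/8⌋ = $21,576. Book value $116,511.

$116,511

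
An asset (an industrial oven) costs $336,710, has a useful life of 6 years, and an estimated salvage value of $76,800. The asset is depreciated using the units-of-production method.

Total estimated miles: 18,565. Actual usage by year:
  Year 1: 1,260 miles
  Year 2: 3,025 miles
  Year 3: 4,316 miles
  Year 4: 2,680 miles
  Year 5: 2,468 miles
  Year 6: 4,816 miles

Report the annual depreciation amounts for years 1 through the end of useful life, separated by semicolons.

$17,640; $42,350; $60,424; $37,520; $34,552; $67,424

Depreciable base = $336,710 − $76,800 = $259,910.
Rate = $259,910 / 18,565 miles = $14 per mile.
Year 1: 1,260 × $14 = $17,640. Book value $319,070.
Year 2: 3,025 × $14 = $42,350. Book value $276,720.
Year 3: 4,316 × $14 = $60,424. Book value $216,296.
Year 4: 2,680 × $14 = $37,520. Book value $178,776.
Year 5: 2,468 × $14 = $34,552. Book value $144,224.
Year 6: 4,816 × $14 = $67,424. Book value $76,800.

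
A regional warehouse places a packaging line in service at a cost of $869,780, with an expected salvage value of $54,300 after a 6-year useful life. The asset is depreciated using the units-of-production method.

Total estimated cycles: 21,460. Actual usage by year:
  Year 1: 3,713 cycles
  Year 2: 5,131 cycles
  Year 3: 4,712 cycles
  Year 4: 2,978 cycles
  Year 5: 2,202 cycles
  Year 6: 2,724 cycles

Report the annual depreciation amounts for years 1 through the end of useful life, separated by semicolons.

$141,094; $194,978; $179,056; $113,164; $83,676; $103,512

Depreciable base = $869,780 − $54,300 = $815,480.
Rate = $815,480 / 21,460 cycles = $38 per cycle.
Year 1: 3,713 × $38 = $141,094. Book value $728,686.
Year 2: 5,131 × $38 = $194,978. Book value $533,708.
Year 3: 4,712 × $38 = $179,056. Book value $354,652.
Year 4: 2,978 × $38 = $113,164. Book value $241,488.
Year 5: 2,202 × $38 = $83,676. Book value $157,812.
Year 6: 2,724 × $38 = $103,512. Book value $54,300.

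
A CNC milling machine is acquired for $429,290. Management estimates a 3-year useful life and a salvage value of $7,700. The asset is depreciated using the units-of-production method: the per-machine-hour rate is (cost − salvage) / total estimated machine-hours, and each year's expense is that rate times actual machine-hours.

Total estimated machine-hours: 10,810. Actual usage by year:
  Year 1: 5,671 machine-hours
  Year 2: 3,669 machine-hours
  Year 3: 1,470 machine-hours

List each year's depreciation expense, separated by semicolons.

$221,169; $143,091; $57,330

Depreciable base = $429,290 − $7,700 = $421,590.
Rate = $421,590 / 10,810 machine-hours = $39 per machine-hour.
Year 1: 5,671 × $39 = $221,169. Book value $208,121.
Year 2: 3,669 × $39 = $143,091. Book value $65,030.
Year 3: 1,470 × $39 = $57,330. Book value $7,700.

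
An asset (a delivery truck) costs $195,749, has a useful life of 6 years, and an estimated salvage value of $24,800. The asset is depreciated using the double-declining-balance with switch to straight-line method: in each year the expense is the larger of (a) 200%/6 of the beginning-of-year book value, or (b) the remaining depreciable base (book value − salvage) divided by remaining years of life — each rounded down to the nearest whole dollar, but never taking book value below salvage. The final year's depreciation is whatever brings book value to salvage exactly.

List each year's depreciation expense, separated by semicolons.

$65,249; $43,500; $29,000; $19,333; $12,889; $978

Depreciable base = $195,749 − $24,800 = $170,949.
Year 1: DB = ⌊$195,749 × 200%/6⌋ = $65,249; SL = ⌊$170,949/6⌋ = $28,491 → take DB $65,249. Book value $130,500.
Year 2: DB = ⌊$130,500 × 200%/6⌋ = $43,500; SL = ⌊$105,700/5⌋ = $21,140 → take DB $43,500. Book value $87,000.
Year 3: DB = ⌊$87,000 × 200%/6⌋ = $29,000; SL = ⌊$62,200/4⌋ = $15,550 → take DB $29,000. Book value $58,000.
Year 4: DB = ⌊$58,000 × 200%/6⌋ = $19,333; SL = ⌊$33,200/3⌋ = $11,066 → take DB $19,333. Book value $38,667.
Year 5: DB = ⌊$38,667 × 200%/6⌋ = $12,889; SL = ⌊$13,867/2⌋ = $6,933 → take DB $12,889. Book value $25,778.
Year 6 (final): $25,778 − $24,800 = $978. Book value $24,800.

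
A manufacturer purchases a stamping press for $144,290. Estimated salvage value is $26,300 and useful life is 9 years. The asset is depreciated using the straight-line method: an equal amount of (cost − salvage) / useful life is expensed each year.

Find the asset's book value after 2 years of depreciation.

Depreciable base = $144,290 − $26,300 = $117,990.
Annual expense = $117,990 / 9 = $13,110.
End of year 1: book value $131,180.
End of year 2: book value $118,070.

$118,070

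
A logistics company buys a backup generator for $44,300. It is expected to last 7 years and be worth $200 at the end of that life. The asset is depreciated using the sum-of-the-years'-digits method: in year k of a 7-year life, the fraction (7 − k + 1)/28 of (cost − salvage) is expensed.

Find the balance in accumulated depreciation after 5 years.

$39,375

Depreciable base = $44,300 − $200 = $44,100.
Sum of the years' digits = 7+6+5+4+3+2+1 = 28.
Year 1: $44,100 × 7/28 = $11,025. Book value $33,275.
Year 2: $44,100 × 6/28 = $9,450. Book value $23,825.
Year 3: $44,100 × 5/28 = $7,875. Book value $15,950.
Year 4: $44,100 × 4/28 = $6,300. Book value $9,650.
Year 5: $44,100 × 3/28 = $4,725. Book value $4,925.
Accumulated through year 5 = $44,300 − $4,925 = $39,375.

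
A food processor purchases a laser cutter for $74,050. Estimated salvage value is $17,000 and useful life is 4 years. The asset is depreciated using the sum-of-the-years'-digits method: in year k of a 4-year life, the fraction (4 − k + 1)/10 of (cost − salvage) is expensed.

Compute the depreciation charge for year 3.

$11,410

Depreciable base = $74,050 − $17,000 = $57,050.
Sum of the years' digits = 4+3+2+1 = 10.
Year 1: $57,050 × 4/10 = $22,820. Book value $51,230.
Year 2: $57,050 × 3/10 = $17,115. Book value $34,115.
Year 3: $57,050 × 2/10 = $11,410. Book value $22,705.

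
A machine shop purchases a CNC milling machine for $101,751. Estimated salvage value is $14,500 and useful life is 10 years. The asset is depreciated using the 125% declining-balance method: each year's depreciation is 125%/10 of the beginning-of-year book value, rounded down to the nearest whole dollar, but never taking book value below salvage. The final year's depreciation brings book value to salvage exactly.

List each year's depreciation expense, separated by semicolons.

$12,718; $11,129; $9,738; $8,520; $7,455; $6,523; $5,708; $4,995; $4,370; $16,095

Depreciable base = $101,751 − $14,500 = $87,251.
Year 1: ⌊$101,751 × 125%/10⌋ = $12,718. Book value $89,033.
Year 2: ⌊$89,033 × 125%/10⌋ = $11,129. Book value $77,904.
Year 3: ⌊$77,904 × 125%/10⌋ = $9,738. Book value $68,166.
Year 4: ⌊$68,166 × 125%/10⌋ = $8,520. Book value $59,646.
Year 5: ⌊$59,646 × 125%/10⌋ = $7,455. Book value $52,191.
Year 6: ⌊$52,191 × 125%/10⌋ = $6,523. Book value $45,668.
Year 7: ⌊$45,668 × 125%/10⌋ = $5,708. Book value $39,960.
Year 8: ⌊$39,960 × 125%/10⌋ = $4,995. Book value $34,965.
Year 9: ⌊$34,965 × 125%/10⌋ = $4,370. Book value $30,595.
Year 10 (final): $30,595 − $14,500 = $16,095. Book value $14,500.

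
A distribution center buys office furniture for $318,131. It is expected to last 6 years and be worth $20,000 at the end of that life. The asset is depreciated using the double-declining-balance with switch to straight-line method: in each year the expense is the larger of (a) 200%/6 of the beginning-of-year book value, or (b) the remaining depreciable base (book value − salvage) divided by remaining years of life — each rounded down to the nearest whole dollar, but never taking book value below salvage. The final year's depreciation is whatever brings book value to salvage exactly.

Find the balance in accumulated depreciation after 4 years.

Depreciable base = $318,131 − $20,000 = $298,131.
Year 1: DB = ⌊$318,131 × 200%/6⌋ = $106,043; SL = ⌊$298,131/6⌋ = $49,688 → take DB $106,043. Book value $212,088.
Year 2: DB = ⌊$212,088 × 200%/6⌋ = $70,696; SL = ⌊$192,088/5⌋ = $38,417 → take DB $70,696. Book value $141,392.
Year 3: DB = ⌊$141,392 × 200%/6⌋ = $47,130; SL = ⌊$121,392/4⌋ = $30,348 → take DB $47,130. Book value $94,262.
Year 4: DB = ⌊$94,262 × 200%/6⌋ = $31,420; SL = ⌊$74,262/3⌋ = $24,754 → take DB $31,420. Book value $62,842.
Accumulated through year 4 = $318,131 − $62,842 = $255,289.

$255,289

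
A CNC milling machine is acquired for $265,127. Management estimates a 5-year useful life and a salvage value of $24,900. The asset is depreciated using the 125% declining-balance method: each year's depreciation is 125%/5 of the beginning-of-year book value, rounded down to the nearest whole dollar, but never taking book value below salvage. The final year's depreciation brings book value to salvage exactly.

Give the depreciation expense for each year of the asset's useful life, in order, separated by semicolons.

Depreciable base = $265,127 − $24,900 = $240,227.
Year 1: ⌊$265,127 × 125%/5⌋ = $66,281. Book value $198,846.
Year 2: ⌊$198,846 × 125%/5⌋ = $49,711. Book value $149,135.
Year 3: ⌊$149,135 × 125%/5⌋ = $37,283. Book value $111,852.
Year 4: ⌊$111,852 × 125%/5⌋ = $27,963. Book value $83,889.
Year 5 (final): $83,889 − $24,900 = $58,989. Book value $24,900.

$66,281; $49,711; $37,283; $27,963; $58,989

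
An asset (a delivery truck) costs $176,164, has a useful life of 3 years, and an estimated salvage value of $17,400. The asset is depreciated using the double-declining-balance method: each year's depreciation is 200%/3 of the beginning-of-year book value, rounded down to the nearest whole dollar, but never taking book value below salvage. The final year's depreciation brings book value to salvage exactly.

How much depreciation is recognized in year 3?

$2,174

Depreciable base = $176,164 − $17,400 = $158,764.
Year 1: ⌊$176,164 × 200%/3⌋ = $117,442. Book value $58,722.
Year 2: ⌊$58,722 × 200%/3⌋ = $39,148. Book value $19,574.
Year 3 (final): $19,574 − $17,400 = $2,174. Book value $17,400.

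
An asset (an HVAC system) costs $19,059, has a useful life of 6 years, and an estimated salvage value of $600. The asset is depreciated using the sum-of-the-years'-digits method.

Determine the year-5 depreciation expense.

Depreciable base = $19,059 − $600 = $18,459.
Sum of the years' digits = 6+5+4+3+2+1 = 21.
Year 1: $18,459 × 6/21 = $5,274. Book value $13,785.
Year 2: $18,459 × 5/21 = $4,395. Book value $9,390.
Year 3: $18,459 × 4/21 = $3,516. Book value $5,874.
Year 4: $18,459 × 3/21 = $2,637. Book value $3,237.
Year 5: $18,459 × 2/21 = $1,758. Book value $1,479.

$1,758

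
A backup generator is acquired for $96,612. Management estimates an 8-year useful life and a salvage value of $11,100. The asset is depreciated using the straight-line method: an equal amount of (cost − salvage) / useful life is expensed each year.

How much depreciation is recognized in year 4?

Depreciable base = $96,612 − $11,100 = $85,512.
Annual expense = $85,512 / 8 = $10,689.

$10,689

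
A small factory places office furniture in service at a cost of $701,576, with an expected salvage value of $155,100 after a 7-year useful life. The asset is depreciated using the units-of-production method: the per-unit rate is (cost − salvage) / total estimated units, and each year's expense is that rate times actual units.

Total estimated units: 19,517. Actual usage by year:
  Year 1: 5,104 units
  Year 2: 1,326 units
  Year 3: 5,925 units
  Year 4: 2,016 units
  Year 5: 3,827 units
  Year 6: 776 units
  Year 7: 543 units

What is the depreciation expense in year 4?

Depreciable base = $701,576 − $155,100 = $546,476.
Rate = $546,476 / 19,517 units = $28 per unit.
Year 1: 5,104 × $28 = $142,912. Book value $558,664.
Year 2: 1,326 × $28 = $37,128. Book value $521,536.
Year 3: 5,925 × $28 = $165,900. Book value $355,636.
Year 4: 2,016 × $28 = $56,448. Book value $299,188.

$56,448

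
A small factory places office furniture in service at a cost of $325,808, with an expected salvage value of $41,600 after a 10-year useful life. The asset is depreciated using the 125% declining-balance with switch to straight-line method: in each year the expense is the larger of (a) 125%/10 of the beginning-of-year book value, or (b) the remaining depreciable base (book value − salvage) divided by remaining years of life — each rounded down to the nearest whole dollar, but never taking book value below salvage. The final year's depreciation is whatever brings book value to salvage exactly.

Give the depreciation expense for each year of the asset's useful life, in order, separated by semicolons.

Depreciable base = $325,808 − $41,600 = $284,208.
Year 1: DB = ⌊$325,808 × 125%/10⌋ = $40,726; SL = ⌊$284,208/10⌋ = $28,420 → take DB $40,726. Book value $285,082.
Year 2: DB = ⌊$285,082 × 125%/10⌋ = $35,635; SL = ⌊$243,482/9⌋ = $27,053 → take DB $35,635. Book value $249,447.
Year 3: DB = ⌊$249,447 × 125%/10⌋ = $31,180; SL = ⌊$207,847/8⌋ = $25,980 → take DB $31,180. Book value $218,267.
Year 4: DB = ⌊$218,267 × 125%/10⌋ = $27,283; SL = ⌊$176,667/7⌋ = $25,238 → take DB $27,283. Book value $190,984.
Year 5: DB = ⌊$190,984 × 125%/10⌋ = $23,873; SL = ⌊$149,384/6⌋ = $24,897 → take SL $24,897. Book value $166,087.
Year 6: DB = ⌊$166,087 × 125%/10⌋ = $20,760; SL = ⌊$124,487/5⌋ = $24,897 → take SL $24,897. Book value $141,190.
Year 7: DB = ⌊$141,190 × 125%/10⌋ = $17,648; SL = ⌊$99,590/4⌋ = $24,897 → take SL $24,897. Book value $116,293.
Year 8: DB = ⌊$116,293 × 125%/10⌋ = $14,536; SL = ⌊$74,693/3⌋ = $24,897 → take SL $24,897. Book value $91,396.
Year 9: DB = ⌊$91,396 × 125%/10⌋ = $11,424; SL = ⌊$49,796/2⌋ = $24,898 → take SL $24,898. Book value $66,498.
Year 10 (final): $66,498 − $41,600 = $24,898. Book value $41,600.

$40,726; $35,635; $31,180; $27,283; $24,897; $24,897; $24,897; $24,897; $24,898; $24,898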